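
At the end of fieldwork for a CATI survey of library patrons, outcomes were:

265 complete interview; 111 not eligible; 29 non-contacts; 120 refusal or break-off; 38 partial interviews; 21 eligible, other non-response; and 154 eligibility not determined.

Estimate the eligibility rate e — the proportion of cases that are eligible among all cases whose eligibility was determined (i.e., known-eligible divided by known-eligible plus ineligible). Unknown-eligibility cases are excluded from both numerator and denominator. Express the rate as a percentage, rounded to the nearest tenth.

Eligible (known): 265 + 38 + 120 + 29 + 21 = 473
e = 473 / (473 + 111) = 473 / 584 = 0.8099

81.0%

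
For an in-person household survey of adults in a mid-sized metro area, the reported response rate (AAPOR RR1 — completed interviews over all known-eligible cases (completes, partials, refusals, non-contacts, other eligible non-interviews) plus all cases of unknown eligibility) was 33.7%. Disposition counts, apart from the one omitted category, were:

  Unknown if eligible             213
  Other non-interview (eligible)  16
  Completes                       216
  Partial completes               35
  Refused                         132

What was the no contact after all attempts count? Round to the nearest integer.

RR1 = 216 / D = 0.337
D = 216 / 0.337 = 640.9
Other denominator terms total 612
no contact after all attempts = 640.9 − 612 ≈ 29

29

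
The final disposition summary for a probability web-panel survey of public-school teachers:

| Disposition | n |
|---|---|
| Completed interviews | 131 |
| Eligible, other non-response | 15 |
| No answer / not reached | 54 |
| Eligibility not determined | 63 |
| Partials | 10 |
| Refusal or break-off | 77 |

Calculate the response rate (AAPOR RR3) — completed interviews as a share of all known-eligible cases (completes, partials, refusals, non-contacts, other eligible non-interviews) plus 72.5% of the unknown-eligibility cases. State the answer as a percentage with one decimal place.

39.4%

Numerator = 131
Determined eligible = 131 + 10 + 77 + 54 + 15 = 287
Eligible share of unknowns = 0.7250 × 63 = 45.67
Denominator = 287 + 45.67 = 332.67
RR3 = 131 / 332.67 = 0.3938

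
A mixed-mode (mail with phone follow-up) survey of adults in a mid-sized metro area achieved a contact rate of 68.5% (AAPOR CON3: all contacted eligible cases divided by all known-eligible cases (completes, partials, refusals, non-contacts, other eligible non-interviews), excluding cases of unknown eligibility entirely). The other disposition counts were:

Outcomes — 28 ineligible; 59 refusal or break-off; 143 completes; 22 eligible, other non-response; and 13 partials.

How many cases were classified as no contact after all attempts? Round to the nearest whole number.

Numerator = 143 + 13 + 59 + 22 = 237
CON3 = 237 / D = 0.685
D = 237 / 0.685 = 346.0
Other denominator terms total 237
no contact after all attempts = 346.0 − 237 ≈ 109

109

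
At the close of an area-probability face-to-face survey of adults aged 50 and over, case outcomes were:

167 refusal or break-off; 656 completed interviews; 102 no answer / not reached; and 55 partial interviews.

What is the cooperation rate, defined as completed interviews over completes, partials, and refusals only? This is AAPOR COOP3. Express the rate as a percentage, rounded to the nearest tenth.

74.7%

Num: 656
Denom: 656 + 55 + 167 = 878
COOP3 = 656 / 878 = 0.7472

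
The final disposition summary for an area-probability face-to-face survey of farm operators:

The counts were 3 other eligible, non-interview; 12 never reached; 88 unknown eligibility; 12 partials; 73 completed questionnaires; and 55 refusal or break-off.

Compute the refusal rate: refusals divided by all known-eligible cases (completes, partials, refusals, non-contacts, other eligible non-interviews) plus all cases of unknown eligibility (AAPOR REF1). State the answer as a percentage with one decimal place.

22.6%

Num = 55
Base = 73 + 12 + 55 + 12 + 3 + 88 = 243
REF1 = 55 / 243 = 0.2263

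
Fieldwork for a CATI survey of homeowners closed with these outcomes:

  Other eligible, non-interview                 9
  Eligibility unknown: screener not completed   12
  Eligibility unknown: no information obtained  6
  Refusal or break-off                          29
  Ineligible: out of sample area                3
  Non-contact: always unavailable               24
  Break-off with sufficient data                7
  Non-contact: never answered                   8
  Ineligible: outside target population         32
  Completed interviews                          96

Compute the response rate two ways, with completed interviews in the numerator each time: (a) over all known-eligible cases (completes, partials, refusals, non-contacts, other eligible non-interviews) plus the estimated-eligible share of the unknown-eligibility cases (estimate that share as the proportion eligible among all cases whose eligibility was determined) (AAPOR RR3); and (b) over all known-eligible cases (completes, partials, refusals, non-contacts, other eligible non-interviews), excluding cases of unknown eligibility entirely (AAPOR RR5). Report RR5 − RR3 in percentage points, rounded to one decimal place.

4.4

No contact after all attempts = 8 + 24 = 32
Unknown eligibility = 12 + 6 = 18
Not eligible = 32 + 3 = 35
Num: 96
Known eligible: 96 + 7 + 29 + 32 + 9 = 173
e = 173 / (173 + 35) = 173 / 208 = 0.8317
e × U: 0.8317 × 18 = 14.97
Base: 173 + 14.97 = 187.97
RR3 = 96 / 187.97 = 0.5107
Base: 96 + 7 + 29 + 32 + 9 = 173
RR5 = 96 / 173 = 0.5549
Difference = 55.49 − 51.07 = 4.42 percentage points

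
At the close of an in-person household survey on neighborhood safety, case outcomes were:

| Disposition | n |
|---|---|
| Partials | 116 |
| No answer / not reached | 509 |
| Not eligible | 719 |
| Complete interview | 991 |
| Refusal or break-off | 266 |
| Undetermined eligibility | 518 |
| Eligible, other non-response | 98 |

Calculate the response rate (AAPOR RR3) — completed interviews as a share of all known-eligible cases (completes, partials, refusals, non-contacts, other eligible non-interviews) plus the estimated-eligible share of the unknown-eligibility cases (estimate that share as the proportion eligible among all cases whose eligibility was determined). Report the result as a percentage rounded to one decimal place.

42.0%

Top: 991
Determined eligible: 991 + 116 + 266 + 509 + 98 = 1980
e = 1980 / (1980 + 719) = 1980 / 2699 = 0.7336
Estimated eligible among unknowns: 0.7336 × 518 = 380.00
Denominator: 1980 + 380.00 = 2360.00
RR3 = 991 / 2360.00 = 0.4199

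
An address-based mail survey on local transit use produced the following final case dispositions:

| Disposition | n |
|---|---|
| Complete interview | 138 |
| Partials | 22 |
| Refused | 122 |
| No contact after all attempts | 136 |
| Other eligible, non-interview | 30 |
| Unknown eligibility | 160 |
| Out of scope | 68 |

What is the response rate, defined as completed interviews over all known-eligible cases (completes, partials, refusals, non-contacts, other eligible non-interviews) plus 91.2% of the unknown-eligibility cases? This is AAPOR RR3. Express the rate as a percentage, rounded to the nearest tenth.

23.2%

Numerator: 138
Eligible (known): 138 + 22 + 122 + 136 + 30 = 448
Estimated eligible among unknowns: 0.9120 × 160 = 145.92
Base: 448 + 145.92 = 593.92
RR3 = 138 / 593.92 = 0.2324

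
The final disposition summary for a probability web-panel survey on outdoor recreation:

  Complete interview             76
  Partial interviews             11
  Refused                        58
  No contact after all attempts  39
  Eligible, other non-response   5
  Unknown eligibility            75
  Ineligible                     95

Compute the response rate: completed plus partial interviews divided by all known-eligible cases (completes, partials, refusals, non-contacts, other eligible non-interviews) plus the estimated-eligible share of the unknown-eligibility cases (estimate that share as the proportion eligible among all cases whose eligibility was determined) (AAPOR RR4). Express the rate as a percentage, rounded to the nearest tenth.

Num → 76 + 11 = 87
Determined eligible → 76 + 11 + 58 + 39 + 5 = 189
e = 189 / (189 + 95) = 189 / 284 = 0.6655
e × U → 0.6655 × 75 = 49.91
Base → 189 + 49.91 = 238.91
RR4 = 87 / 238.91 = 0.3642

36.4%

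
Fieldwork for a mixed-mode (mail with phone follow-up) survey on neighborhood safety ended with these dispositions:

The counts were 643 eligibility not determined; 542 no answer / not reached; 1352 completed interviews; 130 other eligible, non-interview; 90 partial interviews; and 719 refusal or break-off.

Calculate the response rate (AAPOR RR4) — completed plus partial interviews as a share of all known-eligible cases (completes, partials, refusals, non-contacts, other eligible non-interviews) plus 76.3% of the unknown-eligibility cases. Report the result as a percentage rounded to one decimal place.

43.4%

Top: 1352 + 90 = 1442
Eligible (known): 1352 + 90 + 719 + 542 + 130 = 2833
Estimated eligible among unknowns: 0.7630 × 643 = 490.61
Denominator: 2833 + 490.61 = 3323.61
RR4 = 1442 / 3323.61 = 0.4339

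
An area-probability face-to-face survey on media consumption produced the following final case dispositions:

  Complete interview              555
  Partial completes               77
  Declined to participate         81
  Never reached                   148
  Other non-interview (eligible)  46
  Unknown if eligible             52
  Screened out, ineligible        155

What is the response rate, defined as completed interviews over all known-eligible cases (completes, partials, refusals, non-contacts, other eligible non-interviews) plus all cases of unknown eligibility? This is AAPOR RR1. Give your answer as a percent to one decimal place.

57.9%

Numerator → 555
Base → 555 + 77 + 81 + 148 + 46 + 52 = 959
RR1 = 555 / 959 = 0.5787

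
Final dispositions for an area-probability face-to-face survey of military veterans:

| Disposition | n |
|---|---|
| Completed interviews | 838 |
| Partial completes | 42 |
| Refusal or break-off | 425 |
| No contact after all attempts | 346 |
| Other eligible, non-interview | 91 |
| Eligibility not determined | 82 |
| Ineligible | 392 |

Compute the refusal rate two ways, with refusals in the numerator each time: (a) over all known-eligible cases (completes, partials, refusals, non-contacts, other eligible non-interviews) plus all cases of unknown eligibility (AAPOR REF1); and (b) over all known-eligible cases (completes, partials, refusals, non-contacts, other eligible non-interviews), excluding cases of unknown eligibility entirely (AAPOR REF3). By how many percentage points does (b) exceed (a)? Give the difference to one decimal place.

Num: 425
Denominator: 838 + 42 + 425 + 346 + 91 + 82 = 1824
REF1 = 425 / 1824 = 0.2330
Denominator: 838 + 42 + 425 + 346 + 91 = 1742
REF3 = 425 / 1742 = 0.2440
Difference = 24.40 − 23.30 = 1.10 percentage points

1.1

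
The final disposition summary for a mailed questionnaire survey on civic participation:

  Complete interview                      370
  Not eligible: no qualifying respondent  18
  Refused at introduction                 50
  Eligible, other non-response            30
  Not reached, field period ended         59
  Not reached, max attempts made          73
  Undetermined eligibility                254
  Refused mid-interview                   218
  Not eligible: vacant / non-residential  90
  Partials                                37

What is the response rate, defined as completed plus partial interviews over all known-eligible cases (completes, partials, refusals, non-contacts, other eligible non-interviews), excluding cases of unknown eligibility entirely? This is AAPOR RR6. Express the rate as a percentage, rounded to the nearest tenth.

Refusal or break-off = 50 + 218 = 268
Never reached = 59 + 73 = 132
Screened out, ineligible = 18 + 90 = 108
Top: 370 + 37 = 407
Denom: 370 + 37 + 268 + 132 + 30 = 837
RR6 = 407 / 837 = 0.4863

48.6%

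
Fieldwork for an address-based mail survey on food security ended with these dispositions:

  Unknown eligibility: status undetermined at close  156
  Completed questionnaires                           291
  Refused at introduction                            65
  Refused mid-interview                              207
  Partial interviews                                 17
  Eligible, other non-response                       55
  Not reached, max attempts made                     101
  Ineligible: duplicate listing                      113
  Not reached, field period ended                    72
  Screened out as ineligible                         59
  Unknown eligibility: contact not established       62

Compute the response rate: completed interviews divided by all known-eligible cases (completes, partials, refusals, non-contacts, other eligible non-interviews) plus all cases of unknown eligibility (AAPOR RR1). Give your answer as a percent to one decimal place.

28.4%

Refusal or break-off = 65 + 207 = 272
No contact after all attempts = 72 + 101 = 173
Unknown if eligible = 62 + 156 = 218
Not eligible = 59 + 113 = 172
Num = 291
Base = 291 + 17 + 272 + 173 + 55 + 218 = 1026
RR1 = 291 / 1026 = 0.2836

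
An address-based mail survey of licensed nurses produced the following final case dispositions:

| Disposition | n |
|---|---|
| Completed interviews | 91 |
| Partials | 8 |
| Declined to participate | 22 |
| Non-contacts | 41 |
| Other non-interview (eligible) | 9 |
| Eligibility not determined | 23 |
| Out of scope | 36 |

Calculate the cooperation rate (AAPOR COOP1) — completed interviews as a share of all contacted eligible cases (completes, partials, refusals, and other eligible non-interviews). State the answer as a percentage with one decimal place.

70.0%

Top → 91
Denominator → 91 + 8 + 22 + 9 = 130
COOP1 = 91 / 130 = 0.7000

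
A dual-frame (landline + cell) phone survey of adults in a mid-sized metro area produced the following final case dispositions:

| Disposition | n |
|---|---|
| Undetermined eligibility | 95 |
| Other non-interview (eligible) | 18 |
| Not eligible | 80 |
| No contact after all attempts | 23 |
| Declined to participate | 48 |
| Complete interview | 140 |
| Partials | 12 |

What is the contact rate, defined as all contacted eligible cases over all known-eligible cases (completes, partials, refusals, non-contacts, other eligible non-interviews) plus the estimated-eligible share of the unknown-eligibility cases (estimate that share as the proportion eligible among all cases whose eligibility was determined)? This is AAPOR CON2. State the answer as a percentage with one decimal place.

69.8%

Num = 140 + 12 + 48 + 18 = 218
Known eligible = 140 + 12 + 48 + 23 + 18 = 241
e = 241 / (241 + 80) = 241 / 321 = 0.7508
Eligible share of unknowns = 0.7508 × 95 = 71.33
Denominator = 241 + 71.33 = 312.33
CON2 = 218 / 312.33 = 0.6980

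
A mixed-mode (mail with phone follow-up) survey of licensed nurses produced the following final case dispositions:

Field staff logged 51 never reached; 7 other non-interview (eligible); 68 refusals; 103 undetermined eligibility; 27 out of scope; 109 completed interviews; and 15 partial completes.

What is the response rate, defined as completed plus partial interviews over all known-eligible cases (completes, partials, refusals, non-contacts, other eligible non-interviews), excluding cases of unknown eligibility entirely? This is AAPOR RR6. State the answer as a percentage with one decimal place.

Num → 109 + 15 = 124
Denom → 109 + 15 + 68 + 51 + 7 = 250
RR6 = 124 / 250 = 0.4960

49.6%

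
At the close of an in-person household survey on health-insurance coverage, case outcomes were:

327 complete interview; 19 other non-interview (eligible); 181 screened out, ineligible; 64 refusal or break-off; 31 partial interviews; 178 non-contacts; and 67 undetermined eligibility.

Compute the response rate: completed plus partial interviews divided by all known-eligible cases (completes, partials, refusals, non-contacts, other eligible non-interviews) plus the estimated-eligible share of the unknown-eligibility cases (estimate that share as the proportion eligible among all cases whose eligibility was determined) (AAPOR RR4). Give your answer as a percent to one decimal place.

Numerator = 327 + 31 = 358
Known eligible = 327 + 31 + 64 + 178 + 19 = 619
e = 619 / (619 + 181) = 619 / 800 = 0.7738
e × U = 0.7738 × 67 = 51.84
Base = 619 + 51.84 = 670.84
RR4 = 358 / 670.84 = 0.5337

53.4%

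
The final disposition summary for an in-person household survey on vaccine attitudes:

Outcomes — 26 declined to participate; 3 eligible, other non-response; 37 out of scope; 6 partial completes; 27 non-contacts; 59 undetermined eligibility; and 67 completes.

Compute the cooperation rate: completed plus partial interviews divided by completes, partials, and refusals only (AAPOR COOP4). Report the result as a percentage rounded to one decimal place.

Num → 67 + 6 = 73
Denominator → 67 + 6 + 26 = 99
COOP4 = 73 / 99 = 0.7374

73.7%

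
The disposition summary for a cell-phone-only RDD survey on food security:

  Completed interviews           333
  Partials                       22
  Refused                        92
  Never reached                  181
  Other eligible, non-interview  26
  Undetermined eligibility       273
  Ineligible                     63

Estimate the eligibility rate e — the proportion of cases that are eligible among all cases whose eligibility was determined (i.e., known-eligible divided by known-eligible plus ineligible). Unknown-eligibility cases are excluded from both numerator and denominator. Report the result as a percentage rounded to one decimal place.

91.2%

Eligible (known): 333 + 22 + 92 + 181 + 26 = 654
e = 654 / (654 + 63) = 654 / 717 = 0.9121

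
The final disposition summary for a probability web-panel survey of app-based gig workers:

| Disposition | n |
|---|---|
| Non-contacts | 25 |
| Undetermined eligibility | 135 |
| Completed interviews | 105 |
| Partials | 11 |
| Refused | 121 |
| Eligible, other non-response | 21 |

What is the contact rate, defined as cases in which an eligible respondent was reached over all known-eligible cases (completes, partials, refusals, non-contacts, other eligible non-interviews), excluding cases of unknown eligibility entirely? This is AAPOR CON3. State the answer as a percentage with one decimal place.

91.2%

Numerator: 105 + 11 + 121 + 21 = 258
Base: 105 + 11 + 121 + 25 + 21 = 283
CON3 = 258 / 283 = 0.9117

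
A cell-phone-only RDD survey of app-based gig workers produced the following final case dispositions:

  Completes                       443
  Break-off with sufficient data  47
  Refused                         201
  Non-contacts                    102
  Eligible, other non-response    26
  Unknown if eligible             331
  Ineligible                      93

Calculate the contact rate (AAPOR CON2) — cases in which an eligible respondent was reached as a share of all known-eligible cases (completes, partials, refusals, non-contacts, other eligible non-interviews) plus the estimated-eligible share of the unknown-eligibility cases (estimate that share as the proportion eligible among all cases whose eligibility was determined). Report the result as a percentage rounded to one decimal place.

64.2%

Top → 443 + 47 + 201 + 26 = 717
Eligible (known) → 443 + 47 + 201 + 102 + 26 = 819
e = 819 / (819 + 93) = 819 / 912 = 0.8980
e × U → 0.8980 × 331 = 297.24
Denominator → 819 + 297.24 = 1116.24
CON2 = 717 / 1116.24 = 0.6423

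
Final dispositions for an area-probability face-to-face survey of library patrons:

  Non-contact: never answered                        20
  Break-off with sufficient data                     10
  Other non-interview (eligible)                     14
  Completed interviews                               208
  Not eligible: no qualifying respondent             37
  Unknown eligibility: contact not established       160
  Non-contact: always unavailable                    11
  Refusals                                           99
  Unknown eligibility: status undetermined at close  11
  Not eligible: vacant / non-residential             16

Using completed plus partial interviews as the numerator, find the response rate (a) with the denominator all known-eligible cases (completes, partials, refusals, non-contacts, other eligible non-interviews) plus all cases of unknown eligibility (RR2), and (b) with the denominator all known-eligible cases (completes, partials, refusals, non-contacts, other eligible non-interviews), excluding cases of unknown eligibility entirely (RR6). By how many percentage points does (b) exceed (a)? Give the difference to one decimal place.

Non-contacts = 20 + 11 = 31
Unknown eligibility = 160 + 11 = 171
Not eligible = 37 + 16 = 53
Numerator: 208 + 10 = 218
Denom: 208 + 10 + 99 + 31 + 14 + 171 = 533
RR2 = 218 / 533 = 0.4090
Denom: 208 + 10 + 99 + 31 + 14 = 362
RR6 = 218 / 362 = 0.6022
Difference = 60.22 − 40.90 = 19.32 percentage points

19.3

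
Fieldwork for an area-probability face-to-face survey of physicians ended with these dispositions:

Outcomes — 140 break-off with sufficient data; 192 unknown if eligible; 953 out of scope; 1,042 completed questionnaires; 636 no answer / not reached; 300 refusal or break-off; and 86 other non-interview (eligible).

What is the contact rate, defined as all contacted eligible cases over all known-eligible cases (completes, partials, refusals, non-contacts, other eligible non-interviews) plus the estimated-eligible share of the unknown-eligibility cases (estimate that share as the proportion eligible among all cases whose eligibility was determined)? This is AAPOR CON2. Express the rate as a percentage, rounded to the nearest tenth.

Num = 1042 + 140 + 300 + 86 = 1568
Known eligible = 1042 + 140 + 300 + 636 + 86 = 2204
e = 2204 / (2204 + 953) = 2204 / 3157 = 0.6981
Eligible share of unknowns = 0.6981 × 192 = 134.04
Denom = 2204 + 134.04 = 2338.04
CON2 = 1568 / 2338.04 = 0.6706

67.1%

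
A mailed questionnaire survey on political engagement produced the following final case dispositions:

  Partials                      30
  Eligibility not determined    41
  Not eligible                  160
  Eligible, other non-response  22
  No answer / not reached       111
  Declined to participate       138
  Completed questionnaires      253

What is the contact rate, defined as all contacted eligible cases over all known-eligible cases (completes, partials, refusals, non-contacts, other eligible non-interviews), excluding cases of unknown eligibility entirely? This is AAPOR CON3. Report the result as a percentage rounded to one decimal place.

80.0%

Numerator → 253 + 30 + 138 + 22 = 443
Denominator → 253 + 30 + 138 + 111 + 22 = 554
CON3 = 443 / 554 = 0.7996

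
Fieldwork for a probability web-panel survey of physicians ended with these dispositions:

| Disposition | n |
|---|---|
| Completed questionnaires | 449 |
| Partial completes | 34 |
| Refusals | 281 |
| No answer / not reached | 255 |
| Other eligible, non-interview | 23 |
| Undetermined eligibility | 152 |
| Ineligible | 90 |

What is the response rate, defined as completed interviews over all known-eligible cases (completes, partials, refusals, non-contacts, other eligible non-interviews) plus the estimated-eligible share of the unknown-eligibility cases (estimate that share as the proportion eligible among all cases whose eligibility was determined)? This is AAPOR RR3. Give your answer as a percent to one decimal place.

38.0%

Numerator = 449
Determined eligible = 449 + 34 + 281 + 255 + 23 = 1042
e = 1042 / (1042 + 90) = 1042 / 1132 = 0.9205
e × U = 0.9205 × 152 = 139.92
Denominator = 1042 + 139.92 = 1181.92
RR3 = 449 / 1181.92 = 0.3799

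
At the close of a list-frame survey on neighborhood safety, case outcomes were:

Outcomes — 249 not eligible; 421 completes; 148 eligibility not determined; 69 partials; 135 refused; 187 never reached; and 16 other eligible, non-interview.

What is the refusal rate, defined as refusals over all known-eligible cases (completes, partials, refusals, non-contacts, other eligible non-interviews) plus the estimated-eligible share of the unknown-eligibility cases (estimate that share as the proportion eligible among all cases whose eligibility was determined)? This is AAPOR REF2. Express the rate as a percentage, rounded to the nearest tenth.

14.3%

Num → 135
Known eligible → 421 + 69 + 135 + 187 + 16 = 828
e = 828 / (828 + 249) = 828 / 1077 = 0.7688
Eligible share of unknowns → 0.7688 × 148 = 113.78
Denom → 828 + 113.78 = 941.78
REF2 = 135 / 941.78 = 0.1433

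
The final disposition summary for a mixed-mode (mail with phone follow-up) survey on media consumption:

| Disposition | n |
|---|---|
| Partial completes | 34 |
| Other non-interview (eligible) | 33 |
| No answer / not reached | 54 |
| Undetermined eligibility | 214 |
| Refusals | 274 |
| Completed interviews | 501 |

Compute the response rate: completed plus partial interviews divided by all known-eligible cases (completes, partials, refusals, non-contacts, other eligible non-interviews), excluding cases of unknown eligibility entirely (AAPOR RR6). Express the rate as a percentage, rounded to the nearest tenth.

Num: 501 + 34 = 535
Denom: 501 + 34 + 274 + 54 + 33 = 896
RR6 = 535 / 896 = 0.5971

59.7%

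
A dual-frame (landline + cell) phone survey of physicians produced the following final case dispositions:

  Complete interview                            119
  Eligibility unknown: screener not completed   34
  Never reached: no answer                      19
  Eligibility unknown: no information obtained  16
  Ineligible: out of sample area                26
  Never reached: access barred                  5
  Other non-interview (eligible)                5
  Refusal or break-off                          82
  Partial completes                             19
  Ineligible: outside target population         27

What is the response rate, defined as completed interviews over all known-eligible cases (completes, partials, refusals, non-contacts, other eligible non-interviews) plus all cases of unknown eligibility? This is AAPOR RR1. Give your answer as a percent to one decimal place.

39.8%

Non-contacts = 19 + 5 = 24
Unknown if eligible = 34 + 16 = 50
Ineligible = 27 + 26 = 53
Numerator → 119
Base → 119 + 19 + 82 + 24 + 5 + 50 = 299
RR1 = 119 / 299 = 0.3980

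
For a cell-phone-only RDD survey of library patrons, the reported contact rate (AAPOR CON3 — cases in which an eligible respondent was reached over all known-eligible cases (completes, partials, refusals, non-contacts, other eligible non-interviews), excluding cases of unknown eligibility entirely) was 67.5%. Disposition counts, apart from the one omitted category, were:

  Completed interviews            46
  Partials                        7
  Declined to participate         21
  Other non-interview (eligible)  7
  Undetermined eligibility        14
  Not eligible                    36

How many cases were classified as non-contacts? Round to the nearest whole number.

Numerator = 46 + 7 + 21 + 7 = 81
CON3 = 81 / D = 0.675
D = 81 / 0.675 = 120.0
Rest of base = 81
non-contacts = 120.0 − 81 ≈ 39

39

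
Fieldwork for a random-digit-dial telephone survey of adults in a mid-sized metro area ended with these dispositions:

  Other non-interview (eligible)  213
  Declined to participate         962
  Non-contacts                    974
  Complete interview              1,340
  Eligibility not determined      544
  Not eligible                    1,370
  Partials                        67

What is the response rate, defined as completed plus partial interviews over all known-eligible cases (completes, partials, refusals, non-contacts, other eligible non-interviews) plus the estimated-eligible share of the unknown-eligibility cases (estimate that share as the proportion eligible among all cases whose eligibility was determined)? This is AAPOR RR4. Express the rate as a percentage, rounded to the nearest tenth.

Numerator = 1340 + 67 = 1407
Known eligible = 1340 + 67 + 962 + 974 + 213 = 3556
e = 3556 / (3556 + 1370) = 3556 / 4926 = 0.7219
e × U = 0.7219 × 544 = 392.71
Denominator = 3556 + 392.71 = 3948.71
RR4 = 1407 / 3948.71 = 0.3563

35.6%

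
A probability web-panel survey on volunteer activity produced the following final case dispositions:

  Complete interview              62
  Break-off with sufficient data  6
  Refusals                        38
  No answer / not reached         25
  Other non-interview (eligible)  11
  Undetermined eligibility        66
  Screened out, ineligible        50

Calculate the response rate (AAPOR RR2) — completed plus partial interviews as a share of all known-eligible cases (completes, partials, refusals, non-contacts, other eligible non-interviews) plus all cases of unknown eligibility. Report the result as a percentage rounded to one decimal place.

Numerator = 62 + 6 = 68
Base = 62 + 6 + 38 + 25 + 11 + 66 = 208
RR2 = 68 / 208 = 0.3269

32.7%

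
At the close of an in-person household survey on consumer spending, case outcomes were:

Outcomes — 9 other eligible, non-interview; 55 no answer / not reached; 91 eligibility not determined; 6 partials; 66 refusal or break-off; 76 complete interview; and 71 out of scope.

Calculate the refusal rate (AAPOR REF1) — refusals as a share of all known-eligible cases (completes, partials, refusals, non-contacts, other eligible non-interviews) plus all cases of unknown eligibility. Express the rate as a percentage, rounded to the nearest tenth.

21.8%

Top → 66
Denominator → 76 + 6 + 66 + 55 + 9 + 91 = 303
REF1 = 66 / 303 = 0.2178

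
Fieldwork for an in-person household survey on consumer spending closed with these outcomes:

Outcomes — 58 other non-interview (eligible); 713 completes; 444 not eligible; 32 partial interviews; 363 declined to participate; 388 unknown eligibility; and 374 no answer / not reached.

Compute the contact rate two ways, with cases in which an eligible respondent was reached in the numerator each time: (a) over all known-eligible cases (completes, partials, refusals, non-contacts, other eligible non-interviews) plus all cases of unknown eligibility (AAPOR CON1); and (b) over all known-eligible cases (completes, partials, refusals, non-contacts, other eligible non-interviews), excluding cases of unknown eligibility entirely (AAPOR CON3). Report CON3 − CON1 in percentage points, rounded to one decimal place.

15.2

Top: 713 + 32 + 363 + 58 = 1166
Base: 713 + 32 + 363 + 374 + 58 + 388 = 1928
CON1 = 1166 / 1928 = 0.6048
Base: 713 + 32 + 363 + 374 + 58 = 1540
CON3 = 1166 / 1540 = 0.7571
Difference = 75.71 − 60.48 = 15.23 percentage points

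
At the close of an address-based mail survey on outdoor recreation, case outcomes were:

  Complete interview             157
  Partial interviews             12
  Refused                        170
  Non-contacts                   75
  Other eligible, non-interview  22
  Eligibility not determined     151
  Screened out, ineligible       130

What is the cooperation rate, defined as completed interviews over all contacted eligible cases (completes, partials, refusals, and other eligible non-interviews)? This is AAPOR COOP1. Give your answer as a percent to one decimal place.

Num: 157
Denom: 157 + 12 + 170 + 22 = 361
COOP1 = 157 / 361 = 0.4349

43.5%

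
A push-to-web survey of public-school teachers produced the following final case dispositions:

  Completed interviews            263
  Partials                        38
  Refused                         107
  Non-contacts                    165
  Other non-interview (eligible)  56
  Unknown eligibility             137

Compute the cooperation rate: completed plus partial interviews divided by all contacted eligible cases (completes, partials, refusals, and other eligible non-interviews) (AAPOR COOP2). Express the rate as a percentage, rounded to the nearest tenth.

Top → 263 + 38 = 301
Base → 263 + 38 + 107 + 56 = 464
COOP2 = 301 / 464 = 0.6487

64.9%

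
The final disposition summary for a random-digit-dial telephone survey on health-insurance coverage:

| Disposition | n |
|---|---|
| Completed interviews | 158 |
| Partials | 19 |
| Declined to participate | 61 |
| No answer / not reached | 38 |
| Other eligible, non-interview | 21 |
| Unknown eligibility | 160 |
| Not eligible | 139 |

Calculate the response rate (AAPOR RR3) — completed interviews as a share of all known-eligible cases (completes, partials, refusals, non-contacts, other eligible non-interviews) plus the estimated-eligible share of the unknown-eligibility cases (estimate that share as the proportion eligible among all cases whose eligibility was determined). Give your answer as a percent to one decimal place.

38.9%

Num → 158
Determined eligible → 158 + 19 + 61 + 38 + 21 = 297
e = 297 / (297 + 139) = 297 / 436 = 0.6812
Eligible share of unknowns → 0.6812 × 160 = 108.99
Denom → 297 + 108.99 = 405.99
RR3 = 158 / 405.99 = 0.3892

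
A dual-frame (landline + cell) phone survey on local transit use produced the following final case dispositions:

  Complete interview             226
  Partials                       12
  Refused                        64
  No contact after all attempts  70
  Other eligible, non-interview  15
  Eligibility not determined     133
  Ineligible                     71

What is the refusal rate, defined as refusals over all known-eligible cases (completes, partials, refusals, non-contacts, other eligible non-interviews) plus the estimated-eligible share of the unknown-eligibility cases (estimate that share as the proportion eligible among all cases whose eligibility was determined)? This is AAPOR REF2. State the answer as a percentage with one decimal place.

12.8%

Numerator → 64
Known eligible → 226 + 12 + 64 + 70 + 15 = 387
e = 387 / (387 + 71) = 387 / 458 = 0.8450
e × U → 0.8450 × 133 = 112.38
Denom → 387 + 112.38 = 499.38
REF2 = 64 / 499.38 = 0.1282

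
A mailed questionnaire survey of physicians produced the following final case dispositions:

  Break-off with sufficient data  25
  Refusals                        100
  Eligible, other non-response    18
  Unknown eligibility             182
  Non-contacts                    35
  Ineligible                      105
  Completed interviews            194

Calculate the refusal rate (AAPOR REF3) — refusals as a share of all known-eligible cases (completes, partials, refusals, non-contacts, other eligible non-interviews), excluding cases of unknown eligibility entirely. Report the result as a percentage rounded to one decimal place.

26.9%

Num = 100
Denominator = 194 + 25 + 100 + 35 + 18 = 372
REF3 = 100 / 372 = 0.2688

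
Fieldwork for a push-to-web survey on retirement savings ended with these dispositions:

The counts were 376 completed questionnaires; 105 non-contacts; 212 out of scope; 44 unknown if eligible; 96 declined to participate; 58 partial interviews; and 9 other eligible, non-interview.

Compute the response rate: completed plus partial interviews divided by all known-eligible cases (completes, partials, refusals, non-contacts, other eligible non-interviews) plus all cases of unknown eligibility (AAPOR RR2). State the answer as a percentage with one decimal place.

63.1%

Numerator = 376 + 58 = 434
Base = 376 + 58 + 96 + 105 + 9 + 44 = 688
RR2 = 434 / 688 = 0.6308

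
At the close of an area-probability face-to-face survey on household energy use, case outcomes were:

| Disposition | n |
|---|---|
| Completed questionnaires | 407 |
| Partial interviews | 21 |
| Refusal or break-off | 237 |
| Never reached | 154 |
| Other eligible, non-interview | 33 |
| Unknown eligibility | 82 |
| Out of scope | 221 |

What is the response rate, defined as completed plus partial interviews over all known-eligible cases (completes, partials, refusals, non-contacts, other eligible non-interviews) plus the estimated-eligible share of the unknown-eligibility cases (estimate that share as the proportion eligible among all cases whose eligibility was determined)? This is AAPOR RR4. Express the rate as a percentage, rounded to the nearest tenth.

46.7%

Num → 407 + 21 = 428
Eligible (known) → 407 + 21 + 237 + 154 + 33 = 852
e = 852 / (852 + 221) = 852 / 1073 = 0.7940
e × U → 0.7940 × 82 = 65.11
Base → 852 + 65.11 = 917.11
RR4 = 428 / 917.11 = 0.4667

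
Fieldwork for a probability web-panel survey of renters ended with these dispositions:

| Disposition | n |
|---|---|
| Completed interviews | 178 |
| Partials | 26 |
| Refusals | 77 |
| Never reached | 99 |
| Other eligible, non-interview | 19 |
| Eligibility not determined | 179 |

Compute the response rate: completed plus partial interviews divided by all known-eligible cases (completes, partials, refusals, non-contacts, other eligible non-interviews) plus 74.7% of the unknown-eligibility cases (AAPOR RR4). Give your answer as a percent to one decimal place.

38.3%

Top: 178 + 26 = 204
Known eligible: 178 + 26 + 77 + 99 + 19 = 399
Eligible share of unknowns: 0.7470 × 179 = 133.71
Denom: 399 + 133.71 = 532.71
RR4 = 204 / 532.71 = 0.3829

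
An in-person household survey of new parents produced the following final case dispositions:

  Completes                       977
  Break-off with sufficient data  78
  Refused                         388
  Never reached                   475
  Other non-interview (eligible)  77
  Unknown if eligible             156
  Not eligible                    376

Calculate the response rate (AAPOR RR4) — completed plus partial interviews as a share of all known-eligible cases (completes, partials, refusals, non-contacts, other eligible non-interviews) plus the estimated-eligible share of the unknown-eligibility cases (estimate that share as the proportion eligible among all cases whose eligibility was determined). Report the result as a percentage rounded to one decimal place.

Num → 977 + 78 = 1055
Eligible (known) → 977 + 78 + 388 + 475 + 77 = 1995
e = 1995 / (1995 + 376) = 1995 / 2371 = 0.8414
Eligible share of unknowns → 0.8414 × 156 = 131.26
Base → 1995 + 131.26 = 2126.26
RR4 = 1055 / 2126.26 = 0.4962

49.6%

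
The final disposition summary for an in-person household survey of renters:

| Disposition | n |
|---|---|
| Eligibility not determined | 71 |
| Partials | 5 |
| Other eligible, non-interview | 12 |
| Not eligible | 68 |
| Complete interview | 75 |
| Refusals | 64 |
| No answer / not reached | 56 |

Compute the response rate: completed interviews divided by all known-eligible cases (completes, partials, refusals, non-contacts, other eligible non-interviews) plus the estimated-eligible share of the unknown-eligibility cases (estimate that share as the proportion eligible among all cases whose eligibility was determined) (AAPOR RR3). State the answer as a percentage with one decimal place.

Num = 75
Eligible (known) = 75 + 5 + 64 + 56 + 12 = 212
e = 212 / (212 + 68) = 212 / 280 = 0.7571
Eligible share of unknowns = 0.7571 × 71 = 53.75
Denom = 212 + 53.75 = 265.75
RR3 = 75 / 265.75 = 0.2822

28.2%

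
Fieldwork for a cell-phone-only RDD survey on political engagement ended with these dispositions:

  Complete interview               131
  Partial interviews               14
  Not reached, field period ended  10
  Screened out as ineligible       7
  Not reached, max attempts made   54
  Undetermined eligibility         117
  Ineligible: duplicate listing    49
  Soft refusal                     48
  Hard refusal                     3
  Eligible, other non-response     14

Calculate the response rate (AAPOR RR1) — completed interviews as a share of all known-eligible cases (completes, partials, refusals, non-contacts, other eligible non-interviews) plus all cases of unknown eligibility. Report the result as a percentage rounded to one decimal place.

33.5%

Refused = 3 + 48 = 51
Non-contacts = 10 + 54 = 64
Out of scope = 7 + 49 = 56
Top → 131
Denominator → 131 + 14 + 51 + 64 + 14 + 117 = 391
RR1 = 131 / 391 = 0.3350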